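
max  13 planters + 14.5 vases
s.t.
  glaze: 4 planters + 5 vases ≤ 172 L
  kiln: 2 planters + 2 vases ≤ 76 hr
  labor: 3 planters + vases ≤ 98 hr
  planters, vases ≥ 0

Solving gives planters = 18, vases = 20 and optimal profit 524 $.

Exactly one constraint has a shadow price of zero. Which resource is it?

glaze: 172/172 (binding)
kiln: 76/76 (binding)
labor: 74/98 (slack 24)
By complementary slackness, a constraint with positive slack has shadow price 0 → labor.

labor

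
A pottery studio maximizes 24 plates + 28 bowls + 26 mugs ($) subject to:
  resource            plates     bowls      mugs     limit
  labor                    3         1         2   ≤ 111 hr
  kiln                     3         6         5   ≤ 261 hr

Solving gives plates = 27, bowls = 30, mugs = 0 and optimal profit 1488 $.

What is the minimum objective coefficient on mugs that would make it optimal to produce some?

At the optimum: labor uses 111 of 111 (binding); kiln uses 261 of 261 (binding).
From A_Bᵀ y = c: 3·y_labor + 3·y_kiln = 24; 1·y_labor + 6·y_kiln = 28.
→ y_labor = 4 and y_kiln = 4.
mugs enters the basis when its profit ≥ yᵀa₃ = 4·2 + 4·5 = 28.

28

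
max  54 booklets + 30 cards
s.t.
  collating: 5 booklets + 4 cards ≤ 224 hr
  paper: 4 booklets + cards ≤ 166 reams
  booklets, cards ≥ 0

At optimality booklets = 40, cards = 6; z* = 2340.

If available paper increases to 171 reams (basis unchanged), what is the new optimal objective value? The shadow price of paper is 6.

Δb = 5, so new z* = 2340 + (6)·(5) = 2340 + 30 = 2370.

2370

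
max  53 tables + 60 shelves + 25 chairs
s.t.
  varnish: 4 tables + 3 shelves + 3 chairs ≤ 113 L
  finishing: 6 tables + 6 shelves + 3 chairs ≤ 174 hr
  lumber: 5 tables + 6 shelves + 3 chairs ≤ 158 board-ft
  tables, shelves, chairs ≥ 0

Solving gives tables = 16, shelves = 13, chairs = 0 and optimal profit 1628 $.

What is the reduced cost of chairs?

At the optimum: varnish uses 103 of 113 (slack = 10); finishing uses 174 of 174 (binding); lumber uses 158 of 158 (binding).
Since varnish is not tight, its dual is 0.
Dual feasibility on the basic columns requires 6·y_finishing + 5·y_lumber = 53, 6·y_finishing + 6·y_lumber = 60.
→ y_finishing = 3 and y_lumber = 7.
Reduced cost of chairs: c₃ − yᵀa₃ = 25 − (3·3 + 7·3) = 25 − 30 = -5.

-5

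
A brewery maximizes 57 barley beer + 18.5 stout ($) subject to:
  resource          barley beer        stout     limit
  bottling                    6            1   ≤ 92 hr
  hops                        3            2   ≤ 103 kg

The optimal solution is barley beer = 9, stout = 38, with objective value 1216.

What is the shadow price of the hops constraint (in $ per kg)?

6

At the optimum: bottling uses 92 of 92 (binding); hops uses 103 of 103 (binding).
The binding rows give the dual system: 6·y_bottling + 3·y_hops = 57 and 1·y_bottling + 2·y_hops = 18.5.
Solving: y_bottling = 6.5, y_hops = 6.
Shadow price of hops = 6.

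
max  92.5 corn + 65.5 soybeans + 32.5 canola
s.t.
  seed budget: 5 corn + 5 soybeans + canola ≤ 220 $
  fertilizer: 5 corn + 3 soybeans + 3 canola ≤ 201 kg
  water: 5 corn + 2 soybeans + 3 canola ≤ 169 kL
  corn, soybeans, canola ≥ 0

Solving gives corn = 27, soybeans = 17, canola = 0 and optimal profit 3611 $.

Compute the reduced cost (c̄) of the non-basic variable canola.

-4

Check each constraint at x*: seed budget 220/220 (tight); fertilizer 186/201 (slack 15); water 169/169 (tight).
Slack constraints have shadow price 0 (complementary slackness).
Dual feasibility on the basic columns requires 5·y_seed budget + 5·y_water = 92.5, 5·y_seed budget + 2·y_water = 65.5.
This yields shadow prices y_seed budget = 9.5, y_water = 9.
Reduced cost of canola: c₃ − yᵀa₃ = 32.5 − (9.5·1 + 9·3) = 32.5 − 36.5 = -4.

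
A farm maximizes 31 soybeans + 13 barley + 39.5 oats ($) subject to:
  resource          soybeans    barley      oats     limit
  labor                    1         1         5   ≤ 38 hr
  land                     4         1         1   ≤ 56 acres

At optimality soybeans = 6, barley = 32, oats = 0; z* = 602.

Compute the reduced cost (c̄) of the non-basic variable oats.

Check each constraint at x*: labor 38/38 (tight); land 56/56 (tight).
Dual feasibility on the basic columns requires 1·y_labor + 4·y_land = 31, 1·y_labor + 1·y_land = 13.
This yields shadow prices y_labor = 7, y_land = 6.
Reduced cost of oats: c₃ − yᵀa₃ = 39.5 − (7·5 + 6·1) = 39.5 − 41 = -1.5.

-1.5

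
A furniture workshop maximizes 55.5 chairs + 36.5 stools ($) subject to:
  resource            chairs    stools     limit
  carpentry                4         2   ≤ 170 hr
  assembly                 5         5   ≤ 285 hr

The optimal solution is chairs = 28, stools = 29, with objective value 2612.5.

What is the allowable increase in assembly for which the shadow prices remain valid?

Binding constraints: carpentry, assembly. The basis is B = [[4,2],[5,5]] with det 10.
Per unit increase in assembly, x* moves by d = (-0.2, 0.4).
The basis stays optimal until chairs reaches 0; allowable increase = 140 hr.

140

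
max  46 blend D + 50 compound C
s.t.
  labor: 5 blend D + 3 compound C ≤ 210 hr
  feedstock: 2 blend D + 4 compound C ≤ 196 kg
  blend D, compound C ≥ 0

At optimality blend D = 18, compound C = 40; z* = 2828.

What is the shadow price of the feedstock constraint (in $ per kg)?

At the optimum: labor uses 210 of 210 (binding); feedstock uses 196 of 196 (binding).
Dual feasibility on the basic columns requires 5·y_labor + 2·y_feedstock = 46, 3·y_labor + 4·y_feedstock = 50.
This yields shadow prices y_labor = 6, y_feedstock = 8.
Shadow price of feedstock = 8.

8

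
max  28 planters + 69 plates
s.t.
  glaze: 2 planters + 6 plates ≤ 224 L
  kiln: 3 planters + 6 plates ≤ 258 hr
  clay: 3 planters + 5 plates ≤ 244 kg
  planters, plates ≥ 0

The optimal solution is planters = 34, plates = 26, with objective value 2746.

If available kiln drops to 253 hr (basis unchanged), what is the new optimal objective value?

Binding: glaze and kiln. Non-binding: clay (12 unused).
Since clay is not tight, its dual is 0.
From A_Bᵀ y = c: 2·y_glaze + 3·y_kiln = 28; 6·y_glaze + 6·y_kiln = 69.
→ y_glaze = 6.5 and y_kiln = 5.
Δz = y_kiln·Δb = 5 × (-5) = -25, so new z* = 2746 − 25 = 2721.

2721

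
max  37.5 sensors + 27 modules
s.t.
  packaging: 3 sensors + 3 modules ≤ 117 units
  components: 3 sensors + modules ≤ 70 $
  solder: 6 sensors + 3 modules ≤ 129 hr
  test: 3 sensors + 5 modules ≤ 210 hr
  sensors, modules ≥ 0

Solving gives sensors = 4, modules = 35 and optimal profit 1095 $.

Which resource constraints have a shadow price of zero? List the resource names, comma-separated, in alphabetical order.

components, test

packaging: 117/117 (binding)
components: 47/70 (slack 23)
solder: 129/129 (binding)
test: 187/210 (slack 23)
By complementary slackness, a constraint with positive slack has shadow price 0 → components, test.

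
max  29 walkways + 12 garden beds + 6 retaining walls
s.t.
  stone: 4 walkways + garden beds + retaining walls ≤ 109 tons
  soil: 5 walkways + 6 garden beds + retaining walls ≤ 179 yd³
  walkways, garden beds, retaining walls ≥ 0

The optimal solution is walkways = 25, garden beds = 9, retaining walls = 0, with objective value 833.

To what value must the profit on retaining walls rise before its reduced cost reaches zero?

7

Both stone and soil are binding at x*.
From A_Bᵀ y = c: 4·y_stone + 5·y_soil = 29; 1·y_stone + 6·y_soil = 12.
→ y_stone = 6 and y_soil = 1.
retaining walls enters the basis when its profit ≥ yᵀa₃ = 6·1 + 1·1 = 7.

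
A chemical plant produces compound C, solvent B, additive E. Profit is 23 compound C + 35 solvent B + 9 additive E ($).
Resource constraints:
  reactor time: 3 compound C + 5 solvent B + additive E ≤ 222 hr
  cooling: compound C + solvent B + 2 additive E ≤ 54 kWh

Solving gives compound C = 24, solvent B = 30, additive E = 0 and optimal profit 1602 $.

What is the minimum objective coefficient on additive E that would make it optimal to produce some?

16

Both reactor time and cooling are binding at x*.
Dual feasibility on the basic columns requires 3·y_reactor time + 1·y_cooling = 23, 5·y_reactor time + 1·y_cooling = 35.
Solving: y_reactor time = 6, y_cooling = 5.
additive E enters the basis when its profit ≥ yᵀa₃ = 6·1 + 5·2 = 16.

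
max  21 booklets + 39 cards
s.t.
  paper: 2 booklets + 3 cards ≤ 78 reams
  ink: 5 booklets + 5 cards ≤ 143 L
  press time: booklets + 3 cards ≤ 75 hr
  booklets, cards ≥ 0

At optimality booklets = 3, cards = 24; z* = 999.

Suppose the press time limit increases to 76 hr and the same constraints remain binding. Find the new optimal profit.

1004

At the optimum: paper uses 78 of 78 (binding); ink uses 135 of 143 (slack = 8); press time uses 75 of 75 (binding).
By complementary slackness, y = 0 for the non-binding constraint.
Dual feasibility on the basic columns requires 2·y_paper + 1·y_press time = 21, 3·y_paper + 3·y_press time = 39.
This yields shadow prices y_paper = 8, y_press time = 5.
Δz = y_press time·Δb = 5 × (1) = 5, so new z* = 999 + 5 = 1004.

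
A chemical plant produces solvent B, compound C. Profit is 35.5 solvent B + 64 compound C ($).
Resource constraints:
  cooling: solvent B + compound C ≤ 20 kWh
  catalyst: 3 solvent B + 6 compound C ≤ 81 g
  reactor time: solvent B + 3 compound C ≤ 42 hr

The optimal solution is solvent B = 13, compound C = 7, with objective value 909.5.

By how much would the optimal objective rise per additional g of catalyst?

9.5

Binding: cooling and catalyst. Non-binding: reactor time (8 unused).
Since reactor time is not tight, its dual is 0.
Dual feasibility on the basic columns requires 1·y_cooling + 3·y_catalyst = 35.5, 1·y_cooling + 6·y_catalyst = 64.
Solving: y_cooling = 7, y_catalyst = 9.5.
Shadow price of catalyst = 9.5.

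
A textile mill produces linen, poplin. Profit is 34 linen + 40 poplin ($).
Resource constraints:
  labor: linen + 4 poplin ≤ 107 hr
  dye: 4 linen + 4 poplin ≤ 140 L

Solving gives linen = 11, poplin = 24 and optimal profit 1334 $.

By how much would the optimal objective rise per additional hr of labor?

2

Check each constraint at x*: labor 107/107 (tight); dye 140/140 (tight).
From A_Bᵀ y = c: 1·y_labor + 4·y_dye = 34; 4·y_labor + 4·y_dye = 40.
Solving: y_labor = 2, y_dye = 8.
Shadow price of labor = 2.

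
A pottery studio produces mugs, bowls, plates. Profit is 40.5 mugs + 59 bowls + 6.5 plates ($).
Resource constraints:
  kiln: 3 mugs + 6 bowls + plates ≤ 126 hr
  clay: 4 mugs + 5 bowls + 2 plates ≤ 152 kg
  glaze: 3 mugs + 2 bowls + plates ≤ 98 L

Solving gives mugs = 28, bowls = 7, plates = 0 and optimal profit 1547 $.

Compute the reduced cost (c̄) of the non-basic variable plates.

Check each constraint at x*: kiln 126/126 (tight); clay 147/152 (slack 5); glaze 98/98 (tight).
By complementary slackness, y = 0 for the non-binding constraint.
The binding rows give the dual system: 3·y_kiln + 3·y_glaze = 40.5 and 6·y_kiln + 2·y_glaze = 59.
→ y_kiln = 8 and y_glaze = 5.5.
Reduced cost of plates: c₃ − yᵀa₃ = 6.5 − (8·1 + 5.5·1) = 6.5 − 13.5 = -7.

-7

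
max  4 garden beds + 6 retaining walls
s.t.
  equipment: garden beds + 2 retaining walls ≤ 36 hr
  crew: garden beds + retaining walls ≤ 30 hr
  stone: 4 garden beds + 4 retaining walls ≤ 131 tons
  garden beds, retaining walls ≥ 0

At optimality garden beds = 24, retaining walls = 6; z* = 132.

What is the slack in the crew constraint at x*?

crew used = 1·24 + 1·6 = 30; slack = 30 − 30 = 0.

0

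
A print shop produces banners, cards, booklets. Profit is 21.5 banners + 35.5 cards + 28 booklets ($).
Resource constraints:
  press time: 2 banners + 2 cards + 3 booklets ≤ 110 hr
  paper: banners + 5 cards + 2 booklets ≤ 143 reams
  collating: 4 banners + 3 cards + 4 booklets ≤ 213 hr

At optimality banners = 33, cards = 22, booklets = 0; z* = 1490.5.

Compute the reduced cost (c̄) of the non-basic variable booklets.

-6

Binding: press time and paper. Non-binding: collating (15 unused).
Since collating is not tight, its dual is 0.
From A_Bᵀ y = c: 2·y_press time + 1·y_paper = 21.5; 2·y_press time + 5·y_paper = 35.5.
Solving: y_press time = 9, y_paper = 3.5.
Reduced cost of booklets: c₃ − yᵀa₃ = 28 − (9·3 + 3.5·2) = 28 − 34 = -6.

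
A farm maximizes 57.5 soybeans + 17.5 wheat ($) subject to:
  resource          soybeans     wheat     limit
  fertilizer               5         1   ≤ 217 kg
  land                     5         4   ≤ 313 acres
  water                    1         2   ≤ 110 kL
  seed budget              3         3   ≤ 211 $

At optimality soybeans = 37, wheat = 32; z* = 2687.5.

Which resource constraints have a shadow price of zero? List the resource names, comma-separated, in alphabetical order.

seed budget, water

fertilizer: 217/217 (binding)
land: 313/313 (binding)
water: 101/110 (slack 9)
seed budget: 207/211 (slack 4)
By complementary slackness, a constraint with positive slack has shadow price 0 → seed budget, water.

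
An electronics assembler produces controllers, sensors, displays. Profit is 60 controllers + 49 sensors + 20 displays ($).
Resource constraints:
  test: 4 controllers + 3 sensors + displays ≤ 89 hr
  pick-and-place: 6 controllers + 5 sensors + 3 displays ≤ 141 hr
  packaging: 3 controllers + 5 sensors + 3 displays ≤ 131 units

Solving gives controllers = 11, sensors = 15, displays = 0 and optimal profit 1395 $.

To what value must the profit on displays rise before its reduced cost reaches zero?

Check each constraint at x*: test 89/89 (tight); pick-and-place 141/141 (tight); packaging 108/131 (slack 23).
Slack constraints have shadow price 0 (complementary slackness).
From A_Bᵀ y = c: 4·y_test + 6·y_pick-and-place = 60; 3·y_test + 5·y_pick-and-place = 49.
This yields shadow prices y_test = 3, y_pick-and-place = 8.
displays enters the basis when its profit ≥ yᵀa₃ = 3·1 + 8·3 = 27.

27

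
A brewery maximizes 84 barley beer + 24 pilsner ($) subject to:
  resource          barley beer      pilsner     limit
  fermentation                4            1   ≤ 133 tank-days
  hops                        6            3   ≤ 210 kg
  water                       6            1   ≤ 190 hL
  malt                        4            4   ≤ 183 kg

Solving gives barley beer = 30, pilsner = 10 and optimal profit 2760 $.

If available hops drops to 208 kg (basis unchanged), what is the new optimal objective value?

2750

At the optimum: fermentation uses 130 of 133 (slack = 3); hops uses 210 of 210 (binding); water uses 190 of 190 (binding); malt uses 160 of 183 (slack = 23).
Slack constraints have shadow price 0 (complementary slackness).
From A_Bᵀ y = c: 6·y_hops + 6·y_water = 84; 3·y_hops + 1·y_water = 24.
→ y_hops = 5 and y_water = 9.
Δz = y_hops·Δb = 5 × (-2) = -10, so new z* = 2760 − 10 = 2750.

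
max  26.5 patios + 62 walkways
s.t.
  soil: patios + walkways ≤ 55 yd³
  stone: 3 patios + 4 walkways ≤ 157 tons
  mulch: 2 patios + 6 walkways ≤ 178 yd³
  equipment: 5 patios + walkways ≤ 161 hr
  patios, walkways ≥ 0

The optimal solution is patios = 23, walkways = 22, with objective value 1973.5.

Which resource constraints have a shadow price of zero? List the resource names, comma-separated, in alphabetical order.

equipment, soil

soil: 45/55 (slack 10)
stone: 157/157 (binding)
mulch: 178/178 (binding)
equipment: 137/161 (slack 24)
By complementary slackness, a constraint with positive slack has shadow price 0 → equipment, soil.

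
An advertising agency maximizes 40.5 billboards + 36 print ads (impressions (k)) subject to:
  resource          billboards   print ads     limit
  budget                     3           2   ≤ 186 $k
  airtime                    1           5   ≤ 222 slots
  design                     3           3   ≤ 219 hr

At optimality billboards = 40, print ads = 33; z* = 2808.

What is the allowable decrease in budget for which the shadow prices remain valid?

4.25

Binding constraints: budget, design. The basis is B = [[3,2],[3,3]] with det 3.
Per unit decrease in budget, x* moves by d = (-1, 1).
The basis stays optimal until airtime becomes binding; allowable decrease = 4.25 $k.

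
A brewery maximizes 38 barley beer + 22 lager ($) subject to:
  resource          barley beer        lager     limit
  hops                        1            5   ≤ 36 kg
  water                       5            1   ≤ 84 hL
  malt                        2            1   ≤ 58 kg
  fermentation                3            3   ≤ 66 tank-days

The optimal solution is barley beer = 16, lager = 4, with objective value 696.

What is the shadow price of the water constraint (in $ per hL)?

Binding: hops and water. Non-binding: malt (22 unused), fermentation (6 unused).
Slack constraints have shadow price 0 (complementary slackness).
Dual feasibility on the basic columns requires 1·y_hops + 5·y_water = 38, 5·y_hops + 1·y_water = 22.
Solving: y_hops = 3, y_water = 7.
Shadow price of water = 7.

7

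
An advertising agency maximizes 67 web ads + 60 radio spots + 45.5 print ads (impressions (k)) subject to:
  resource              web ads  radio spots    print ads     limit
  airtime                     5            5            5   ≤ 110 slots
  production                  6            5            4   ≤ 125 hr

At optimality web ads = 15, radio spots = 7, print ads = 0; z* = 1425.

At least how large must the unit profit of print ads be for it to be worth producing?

53

Both airtime and production are binding at x*.
The binding rows give the dual system: 5·y_airtime + 6·y_production = 67 and 5·y_airtime + 5·y_production = 60.
Solving: y_airtime = 5, y_production = 7.
print ads enters the basis when its profit ≥ yᵀa₃ = 5·5 + 7·4 = 53.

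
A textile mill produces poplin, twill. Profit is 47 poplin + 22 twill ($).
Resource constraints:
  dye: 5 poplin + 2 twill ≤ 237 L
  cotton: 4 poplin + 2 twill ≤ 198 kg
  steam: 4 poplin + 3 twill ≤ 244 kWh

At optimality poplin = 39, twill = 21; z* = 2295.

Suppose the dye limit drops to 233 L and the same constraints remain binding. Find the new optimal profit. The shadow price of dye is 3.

Δb = -4, so new z* = 2295 + (3)·(-4) = 2295 − 12 = 2283.

2283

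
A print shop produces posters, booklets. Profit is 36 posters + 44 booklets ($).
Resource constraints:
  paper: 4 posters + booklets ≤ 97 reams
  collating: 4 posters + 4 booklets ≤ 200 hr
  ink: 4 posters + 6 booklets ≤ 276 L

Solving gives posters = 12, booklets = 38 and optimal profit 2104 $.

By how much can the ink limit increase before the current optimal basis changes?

24

Binding constraints: collating, ink. The basis is B = [[4,4],[4,6]] with det 8.
Per unit increase in ink, x* moves by d = (-0.5, 0.5).
The basis stays optimal until posters reaches 0; allowable increase = 24 L.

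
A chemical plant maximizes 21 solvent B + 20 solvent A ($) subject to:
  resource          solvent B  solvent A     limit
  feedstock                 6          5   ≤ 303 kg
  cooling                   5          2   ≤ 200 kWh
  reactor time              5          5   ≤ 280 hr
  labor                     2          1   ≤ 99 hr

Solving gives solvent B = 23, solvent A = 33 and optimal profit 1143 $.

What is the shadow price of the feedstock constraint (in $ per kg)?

At the optimum: feedstock uses 303 of 303 (binding); cooling uses 181 of 200 (slack = 19); reactor time uses 280 of 280 (binding); labor uses 79 of 99 (slack = 20).
Slack constraints have shadow price 0 (complementary slackness).
The binding rows give the dual system: 6·y_feedstock + 5·y_reactor time = 21 and 5·y_feedstock + 5·y_reactor time = 20.
Solving: y_feedstock = 1, y_reactor time = 3.
Shadow price of feedstock = 1.

1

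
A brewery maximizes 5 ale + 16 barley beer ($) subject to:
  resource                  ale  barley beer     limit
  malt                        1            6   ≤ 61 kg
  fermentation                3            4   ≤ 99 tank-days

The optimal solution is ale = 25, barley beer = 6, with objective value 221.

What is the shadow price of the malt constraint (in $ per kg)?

Both malt and fermentation are binding at x*.
Dual feasibility on the basic columns requires 1·y_malt + 3·y_fermentation = 5, 6·y_malt + 4·y_fermentation = 16.
Solving: y_malt = 2, y_fermentation = 1.
Shadow price of malt = 2.

2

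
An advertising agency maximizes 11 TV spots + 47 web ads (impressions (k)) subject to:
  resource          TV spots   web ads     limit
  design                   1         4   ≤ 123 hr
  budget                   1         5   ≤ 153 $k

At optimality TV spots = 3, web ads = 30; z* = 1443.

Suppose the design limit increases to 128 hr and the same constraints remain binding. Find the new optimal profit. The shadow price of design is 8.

Δb = 5, so new z* = 1443 + (8)·(5) = 1443 + 40 = 1483.

1483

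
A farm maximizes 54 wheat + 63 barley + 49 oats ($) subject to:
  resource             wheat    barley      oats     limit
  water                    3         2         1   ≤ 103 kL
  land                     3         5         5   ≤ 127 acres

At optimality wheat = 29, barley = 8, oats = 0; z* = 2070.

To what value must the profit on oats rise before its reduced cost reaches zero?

54

Both water and land are binding at x*.
The binding rows give the dual system: 3·y_water + 3·y_land = 54 and 2·y_water + 5·y_land = 63.
→ y_water = 9 and y_land = 9.
oats enters the basis when its profit ≥ yᵀa₃ = 9·1 + 9·5 = 54.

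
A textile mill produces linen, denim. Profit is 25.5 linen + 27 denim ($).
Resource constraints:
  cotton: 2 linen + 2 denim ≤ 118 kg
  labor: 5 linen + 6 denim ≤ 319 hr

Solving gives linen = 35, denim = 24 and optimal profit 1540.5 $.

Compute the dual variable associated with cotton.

9

Check each constraint at x*: cotton 118/118 (tight); labor 319/319 (tight).
From A_Bᵀ y = c: 2·y_cotton + 5·y_labor = 25.5; 2·y_cotton + 6·y_labor = 27.
→ y_cotton = 9 and y_labor = 1.5.
Shadow price of cotton = 9.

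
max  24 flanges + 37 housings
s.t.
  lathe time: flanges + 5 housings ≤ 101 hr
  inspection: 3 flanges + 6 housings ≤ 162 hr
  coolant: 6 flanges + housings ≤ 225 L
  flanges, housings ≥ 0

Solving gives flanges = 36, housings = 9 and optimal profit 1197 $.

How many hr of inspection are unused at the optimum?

0

inspection used = 3·36 + 6·9 = 162; slack = 162 − 162 = 0.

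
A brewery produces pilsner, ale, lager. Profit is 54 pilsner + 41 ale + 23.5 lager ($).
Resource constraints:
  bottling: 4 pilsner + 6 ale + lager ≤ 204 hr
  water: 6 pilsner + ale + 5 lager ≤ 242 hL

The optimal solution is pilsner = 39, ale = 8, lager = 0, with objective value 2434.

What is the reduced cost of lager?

Both bottling and water are binding at x*.
The binding rows give the dual system: 4·y_bottling + 6·y_water = 54 and 6·y_bottling + 1·y_water = 41.
This yields shadow prices y_bottling = 6, y_water = 5.
Reduced cost of lager: c₃ − yᵀa₃ = 23.5 − (6·1 + 5·5) = 23.5 − 31 = -7.5.

-7.5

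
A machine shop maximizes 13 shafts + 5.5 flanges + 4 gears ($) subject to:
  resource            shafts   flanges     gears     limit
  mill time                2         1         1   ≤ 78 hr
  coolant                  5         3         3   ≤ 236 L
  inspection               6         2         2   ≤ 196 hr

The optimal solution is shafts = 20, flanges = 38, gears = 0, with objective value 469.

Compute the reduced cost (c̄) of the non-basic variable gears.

Binding: mill time and inspection. Non-binding: coolant (22 unused).
Slack constraints have shadow price 0 (complementary slackness).
From A_Bᵀ y = c: 2·y_mill time + 6·y_inspection = 13; 1·y_mill time + 2·y_inspection = 5.5.
This yields shadow prices y_mill time = 3.5, y_inspection = 1.
Reduced cost of gears: c₃ − yᵀa₃ = 4 − (3.5·1 + 1·2) = 4 − 5.5 = -1.5.

-1.5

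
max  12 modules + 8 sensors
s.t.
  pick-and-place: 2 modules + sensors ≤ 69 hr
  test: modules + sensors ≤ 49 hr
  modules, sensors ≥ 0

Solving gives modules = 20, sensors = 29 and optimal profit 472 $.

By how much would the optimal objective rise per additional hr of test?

4

Check each constraint at x*: pick-and-place 69/69 (tight); test 49/49 (tight).
Dual feasibility on the basic columns requires 2·y_pick-and-place + 1·y_test = 12, 1·y_pick-and-place + 1·y_test = 8.
→ y_pick-and-place = 4 and y_test = 4.
Shadow price of test = 4.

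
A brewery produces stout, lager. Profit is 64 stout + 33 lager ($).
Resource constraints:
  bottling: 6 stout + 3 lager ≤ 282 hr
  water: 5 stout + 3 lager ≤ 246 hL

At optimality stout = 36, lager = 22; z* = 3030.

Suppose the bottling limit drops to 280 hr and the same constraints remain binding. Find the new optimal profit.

Check each constraint at x*: bottling 282/282 (tight); water 246/246 (tight).
The binding rows give the dual system: 6·y_bottling + 5·y_water = 64 and 3·y_bottling + 3·y_water = 33.
Solving: y_bottling = 9, y_water = 2.
Δz = y_bottling·Δb = 9 × (-2) = -18, so new z* = 3030 − 18 = 3012.

3012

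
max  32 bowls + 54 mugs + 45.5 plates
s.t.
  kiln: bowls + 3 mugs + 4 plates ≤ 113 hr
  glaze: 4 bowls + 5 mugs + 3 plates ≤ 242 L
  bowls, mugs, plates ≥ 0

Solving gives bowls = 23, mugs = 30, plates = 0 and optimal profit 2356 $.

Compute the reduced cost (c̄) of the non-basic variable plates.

Both kiln and glaze are binding at x*.
The binding rows give the dual system: 1·y_kiln + 4·y_glaze = 32 and 3·y_kiln + 5·y_glaze = 54.
→ y_kiln = 8 and y_glaze = 6.
Reduced cost of plates: c₃ − yᵀa₃ = 45.5 − (8·4 + 6·3) = 45.5 − 50 = -4.5.

-4.5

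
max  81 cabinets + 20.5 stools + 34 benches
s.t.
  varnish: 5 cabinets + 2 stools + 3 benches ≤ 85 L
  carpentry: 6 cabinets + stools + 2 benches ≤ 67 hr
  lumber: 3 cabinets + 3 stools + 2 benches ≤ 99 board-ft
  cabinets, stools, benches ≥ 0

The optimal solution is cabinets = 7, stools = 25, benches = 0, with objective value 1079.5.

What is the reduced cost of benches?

Check each constraint at x*: varnish 85/85 (tight); carpentry 67/67 (tight); lumber 96/99 (slack 3).
By complementary slackness, y = 0 for the non-binding constraint.
Dual feasibility on the basic columns requires 5·y_varnish + 6·y_carpentry = 81, 2·y_varnish + 1·y_carpentry = 20.5.
→ y_varnish = 6 and y_carpentry = 8.5.
Reduced cost of benches: c₃ − yᵀa₃ = 34 − (6·3 + 8.5·2) = 34 − 35 = -1.

-1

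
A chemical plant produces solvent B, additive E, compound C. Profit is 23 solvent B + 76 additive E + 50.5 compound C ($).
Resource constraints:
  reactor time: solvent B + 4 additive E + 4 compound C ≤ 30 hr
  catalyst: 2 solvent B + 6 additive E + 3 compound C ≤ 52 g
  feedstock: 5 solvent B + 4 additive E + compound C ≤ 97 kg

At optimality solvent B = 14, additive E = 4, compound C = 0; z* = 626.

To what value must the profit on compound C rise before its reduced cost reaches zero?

52

Check each constraint at x*: reactor time 30/30 (tight); catalyst 52/52 (tight); feedstock 86/97 (slack 11).
By complementary slackness, y = 0 for the non-binding constraint.
Dual feasibility on the basic columns requires 1·y_reactor time + 2·y_catalyst = 23, 4·y_reactor time + 6·y_catalyst = 76.
Solving: y_reactor time = 7, y_catalyst = 8.
compound C enters the basis when its profit ≥ yᵀa₃ = 7·4 + 8·3 = 52.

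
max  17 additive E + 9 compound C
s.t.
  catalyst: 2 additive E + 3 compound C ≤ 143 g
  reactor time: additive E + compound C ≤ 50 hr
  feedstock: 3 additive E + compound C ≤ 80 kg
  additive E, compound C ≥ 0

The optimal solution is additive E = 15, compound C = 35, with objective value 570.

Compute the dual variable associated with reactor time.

At the optimum: catalyst uses 135 of 143 (slack = 8); reactor time uses 50 of 50 (binding); feedstock uses 80 of 80 (binding).
By complementary slackness, y = 0 for the non-binding constraint.
The binding rows give the dual system: 1·y_reactor time + 3·y_feedstock = 17 and 1·y_reactor time + 1·y_feedstock = 9.
Solving: y_reactor time = 5, y_feedstock = 4.
Shadow price of reactor time = 5.

5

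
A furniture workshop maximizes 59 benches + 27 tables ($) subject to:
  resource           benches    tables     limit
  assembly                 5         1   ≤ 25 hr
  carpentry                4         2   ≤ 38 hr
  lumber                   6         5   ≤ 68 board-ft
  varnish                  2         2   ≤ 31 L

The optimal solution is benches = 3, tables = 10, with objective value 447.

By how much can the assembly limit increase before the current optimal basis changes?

Binding constraints: assembly, lumber. The basis is B = [[5,1],[6,5]] with det 19.
Per unit increase in assembly, x* moves by d = (0.2632, -0.3158).
The basis stays optimal until carpentry becomes binding; allowable increase = 14.25 hr.

14.25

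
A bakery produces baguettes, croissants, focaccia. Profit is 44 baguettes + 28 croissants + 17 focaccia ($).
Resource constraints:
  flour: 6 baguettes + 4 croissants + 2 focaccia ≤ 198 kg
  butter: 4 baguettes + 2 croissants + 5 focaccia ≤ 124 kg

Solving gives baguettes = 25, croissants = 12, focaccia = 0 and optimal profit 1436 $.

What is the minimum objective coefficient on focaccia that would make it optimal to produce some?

22

Both flour and butter are binding at x*.
The binding rows give the dual system: 6·y_flour + 4·y_butter = 44 and 4·y_flour + 2·y_butter = 28.
This yields shadow prices y_flour = 6, y_butter = 2.
focaccia enters the basis when its profit ≥ yᵀa₃ = 6·2 + 2·5 = 22.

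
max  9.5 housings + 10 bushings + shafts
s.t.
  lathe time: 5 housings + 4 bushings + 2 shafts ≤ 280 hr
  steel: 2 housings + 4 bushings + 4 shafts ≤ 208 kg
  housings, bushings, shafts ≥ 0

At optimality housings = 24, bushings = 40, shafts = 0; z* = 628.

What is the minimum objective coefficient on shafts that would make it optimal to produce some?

7

Both lathe time and steel are binding at x*.
Dual feasibility on the basic columns requires 5·y_lathe time + 2·y_steel = 9.5, 4·y_lathe time + 4·y_steel = 10.
→ y_lathe time = 1.5 and y_steel = 1.
shafts enters the basis when its profit ≥ yᵀa₃ = 1.5·2 + 1·4 = 7.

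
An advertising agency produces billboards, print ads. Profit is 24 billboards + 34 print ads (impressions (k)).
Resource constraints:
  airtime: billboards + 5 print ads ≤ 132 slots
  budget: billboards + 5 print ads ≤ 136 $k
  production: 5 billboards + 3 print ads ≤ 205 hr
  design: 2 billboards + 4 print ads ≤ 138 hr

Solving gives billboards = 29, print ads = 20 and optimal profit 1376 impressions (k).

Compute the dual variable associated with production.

2

Check each constraint at x*: airtime 129/132 (slack 3); budget 129/136 (slack 7); production 205/205 (tight); design 138/138 (tight).
By complementary slackness, y = 0 for the non-binding constraints.
From A_Bᵀ y = c: 5·y_production + 2·y_design = 24; 3·y_production + 4·y_design = 34.
→ y_production = 2 and y_design = 7.
Shadow price of production = 2.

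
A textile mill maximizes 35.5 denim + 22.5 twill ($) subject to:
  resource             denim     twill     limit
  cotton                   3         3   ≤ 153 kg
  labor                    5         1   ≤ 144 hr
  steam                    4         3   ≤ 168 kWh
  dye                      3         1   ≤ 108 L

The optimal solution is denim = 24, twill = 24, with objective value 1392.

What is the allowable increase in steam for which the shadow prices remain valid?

8.25

Binding constraints: labor, steam. The basis is B = [[5,1],[4,3]] with det 11.
Per unit increase in steam, x* moves by d = (-0.0909, 0.4545).
The basis stays optimal until cotton becomes binding; allowable increase = 8.25 kWh.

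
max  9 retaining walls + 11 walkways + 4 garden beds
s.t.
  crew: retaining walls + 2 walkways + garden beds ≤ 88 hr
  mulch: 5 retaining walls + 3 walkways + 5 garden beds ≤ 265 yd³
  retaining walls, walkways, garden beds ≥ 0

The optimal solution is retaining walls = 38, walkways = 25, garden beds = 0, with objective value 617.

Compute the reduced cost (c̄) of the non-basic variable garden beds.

-5

Check each constraint at x*: crew 88/88 (tight); mulch 265/265 (tight).
From A_Bᵀ y = c: 1·y_crew + 5·y_mulch = 9; 2·y_crew + 3·y_mulch = 11.
This yields shadow prices y_crew = 4, y_mulch = 1.
Reduced cost of garden beds: c₃ − yᵀa₃ = 4 − (4·1 + 1·5) = 4 − 9 = -5.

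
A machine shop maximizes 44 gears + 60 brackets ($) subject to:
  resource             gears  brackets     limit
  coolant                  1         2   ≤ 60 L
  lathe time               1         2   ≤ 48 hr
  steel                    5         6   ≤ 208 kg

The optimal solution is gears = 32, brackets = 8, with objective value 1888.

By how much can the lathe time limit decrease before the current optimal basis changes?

Binding constraints: lathe time, steel. The basis is B = [[1,2],[5,6]] with det -4.
Per unit decrease in lathe time, x* moves by d = (1.5, -1.25).
The basis stays optimal until brackets reaches 0; allowable decrease = 6.4 hr.

6.4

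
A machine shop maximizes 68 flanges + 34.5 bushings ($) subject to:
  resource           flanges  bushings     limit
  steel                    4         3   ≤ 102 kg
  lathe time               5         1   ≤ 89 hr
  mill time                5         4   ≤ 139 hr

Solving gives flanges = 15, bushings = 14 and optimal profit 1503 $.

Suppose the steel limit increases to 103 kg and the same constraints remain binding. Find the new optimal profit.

Binding: steel and lathe time. Non-binding: mill time (8 unused).
Slack constraints have shadow price 0 (complementary slackness).
The binding rows give the dual system: 4·y_steel + 5·y_lathe time = 68 and 3·y_steel + 1·y_lathe time = 34.5.
This yields shadow prices y_steel = 9.5, y_lathe time = 6.
Δz = y_steel·Δb = 9.5 × (1) = 9.5, so new z* = 1503 + 9.5 = 1512.5.

1512.5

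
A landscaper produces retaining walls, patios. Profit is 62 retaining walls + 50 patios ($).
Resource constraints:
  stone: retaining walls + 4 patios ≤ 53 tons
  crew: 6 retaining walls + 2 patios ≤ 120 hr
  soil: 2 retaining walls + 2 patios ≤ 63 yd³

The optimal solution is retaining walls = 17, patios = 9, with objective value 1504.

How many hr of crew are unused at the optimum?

0

crew used = 6·17 + 2·9 = 120; slack = 120 − 120 = 0.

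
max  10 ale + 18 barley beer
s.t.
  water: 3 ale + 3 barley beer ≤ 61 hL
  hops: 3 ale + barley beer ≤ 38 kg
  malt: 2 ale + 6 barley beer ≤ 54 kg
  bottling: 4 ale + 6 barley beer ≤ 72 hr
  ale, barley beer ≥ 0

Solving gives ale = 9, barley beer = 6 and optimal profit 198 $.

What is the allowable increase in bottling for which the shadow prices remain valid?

Binding constraints: malt, bottling. The basis is B = [[2,6],[4,6]] with det -12.
Per unit increase in bottling, x* moves by d = (0.5, -0.1667).
The basis stays optimal until hops becomes binding; allowable increase = 3.75 hr.

3.75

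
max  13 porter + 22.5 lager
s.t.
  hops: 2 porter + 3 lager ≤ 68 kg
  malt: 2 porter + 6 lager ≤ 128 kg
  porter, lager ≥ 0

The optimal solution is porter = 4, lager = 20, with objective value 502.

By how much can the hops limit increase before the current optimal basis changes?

60

Binding constraints: hops, malt. The basis is B = [[2,3],[2,6]] with det 6.
Per unit increase in hops, x* moves by d = (1, -0.3333).
The basis stays optimal until lager reaches 0; allowable increase = 60 kg.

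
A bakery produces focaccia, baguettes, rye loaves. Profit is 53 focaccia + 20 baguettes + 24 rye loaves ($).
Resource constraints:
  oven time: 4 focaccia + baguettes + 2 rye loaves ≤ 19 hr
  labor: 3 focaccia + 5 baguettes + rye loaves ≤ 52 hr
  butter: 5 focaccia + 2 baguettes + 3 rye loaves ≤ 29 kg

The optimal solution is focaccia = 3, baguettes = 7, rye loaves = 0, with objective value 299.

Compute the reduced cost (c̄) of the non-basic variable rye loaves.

-7

Binding: oven time and butter. Non-binding: labor (8 unused).
Since labor is not tight, its dual is 0.
The binding rows give the dual system: 4·y_oven time + 5·y_butter = 53 and 1·y_oven time + 2·y_butter = 20.
This yields shadow prices y_oven time = 2, y_butter = 9.
Reduced cost of rye loaves: c₃ − yᵀa₃ = 24 − (2·2 + 9·3) = 24 − 31 = -7.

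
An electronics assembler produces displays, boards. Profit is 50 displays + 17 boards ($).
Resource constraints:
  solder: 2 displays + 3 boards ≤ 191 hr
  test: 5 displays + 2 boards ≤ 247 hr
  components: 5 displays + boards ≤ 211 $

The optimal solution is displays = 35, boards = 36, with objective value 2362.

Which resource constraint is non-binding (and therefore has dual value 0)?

solder: 178/191 (slack 13)
test: 247/247 (binding)
components: 211/211 (binding)
By complementary slackness, a constraint with positive slack has shadow price 0 → solder.

solder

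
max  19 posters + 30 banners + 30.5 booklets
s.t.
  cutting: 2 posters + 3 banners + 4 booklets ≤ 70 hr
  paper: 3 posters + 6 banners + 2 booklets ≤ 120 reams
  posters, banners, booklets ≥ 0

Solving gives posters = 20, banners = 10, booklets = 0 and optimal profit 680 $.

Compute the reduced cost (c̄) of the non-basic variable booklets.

Check each constraint at x*: cutting 70/70 (tight); paper 120/120 (tight).
The binding rows give the dual system: 2·y_cutting + 3·y_paper = 19 and 3·y_cutting + 6·y_paper = 30.
→ y_cutting = 8 and y_paper = 1.
Reduced cost of booklets: c₃ − yᵀa₃ = 30.5 − (8·4 + 1·2) = 30.5 − 34 = -3.5.

-3.5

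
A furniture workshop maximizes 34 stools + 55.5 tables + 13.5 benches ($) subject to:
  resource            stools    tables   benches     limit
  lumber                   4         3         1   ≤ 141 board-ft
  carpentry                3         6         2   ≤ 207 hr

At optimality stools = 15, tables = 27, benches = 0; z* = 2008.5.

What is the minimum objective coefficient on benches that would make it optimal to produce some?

At the optimum: lumber uses 141 of 141 (binding); carpentry uses 207 of 207 (binding).
The binding rows give the dual system: 4·y_lumber + 3·y_carpentry = 34 and 3·y_lumber + 6·y_carpentry = 55.5.
This yields shadow prices y_lumber = 2.5, y_carpentry = 8.
benches enters the basis when its profit ≥ yᵀa₃ = 2.5·1 + 8·2 = 18.5.

18.5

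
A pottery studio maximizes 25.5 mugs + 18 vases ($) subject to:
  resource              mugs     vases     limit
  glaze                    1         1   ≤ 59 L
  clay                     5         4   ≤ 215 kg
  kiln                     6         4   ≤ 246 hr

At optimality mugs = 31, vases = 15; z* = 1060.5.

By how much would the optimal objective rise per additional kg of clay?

1.5

At the optimum: glaze uses 46 of 59 (slack = 13); clay uses 215 of 215 (binding); kiln uses 246 of 246 (binding).
Slack constraints have shadow price 0 (complementary slackness).
The binding rows give the dual system: 5·y_clay + 6·y_kiln = 25.5 and 4·y_clay + 4·y_kiln = 18.
→ y_clay = 1.5 and y_kiln = 3.
Shadow price of clay = 1.5.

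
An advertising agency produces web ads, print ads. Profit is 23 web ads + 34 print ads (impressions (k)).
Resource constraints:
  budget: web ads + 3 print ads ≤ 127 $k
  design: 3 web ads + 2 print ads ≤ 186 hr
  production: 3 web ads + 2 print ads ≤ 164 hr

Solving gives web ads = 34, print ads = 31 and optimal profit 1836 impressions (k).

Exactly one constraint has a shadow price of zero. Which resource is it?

budget: 127/127 (binding)
design: 164/186 (slack 22)
production: 164/164 (binding)
By complementary slackness, a constraint with positive slack has shadow price 0 → design.

design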